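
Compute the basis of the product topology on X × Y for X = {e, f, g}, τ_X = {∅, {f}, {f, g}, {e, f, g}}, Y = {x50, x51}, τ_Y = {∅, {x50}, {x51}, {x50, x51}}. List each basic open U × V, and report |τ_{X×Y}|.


Basis B = {∅ × ∅, {f} × {x50}, {f} × {x51}, {f} × {x50, x51}, {f, g} × {x50}, {f, g} × {x51}, {e, f, g} × {x50}, {e, f, g} × {x51}, {f, g} × {x50, x51}, {e, f, g} × {x50, x51}}; |τ_{X×Y}| = 16.

Enumerate products U × V with U ∈ τ_X, V ∈ τ_Y (deduplicated):
  ∅ × ∅ = {} (∅)
  {f} × {x50} = {(f,x50)}
  {f} × {x51} = {(f,x51)}
  {f} × {x50, x51} = {(f,x50), (f,x51)}
  {f, g} × {x50} = {(f,x50), (g,x50)}
  {f, g} × {x51} = {(f,x51), (g,x51)}
  {e, f, g} × {x50} = {(e,x50), (f,x50), (g,x50)}
  {e, f, g} × {x51} = {(e,x51), (f,x51), (g,x51)}
  {f, g} × {x50, x51} = {(f,x50), (f,x51), (g,x50), (g,x51)}
  {e, f, g} × {x50, x51} = {(e,x50), (e,x51), (f,x50), (f,x51), (g,x50), (g,x51)}
These 10 distinct sets form the basis B.
Close under arbitrary unions to get τ_{X×Y}; counting gives |τ_{X×Y}| = 16.


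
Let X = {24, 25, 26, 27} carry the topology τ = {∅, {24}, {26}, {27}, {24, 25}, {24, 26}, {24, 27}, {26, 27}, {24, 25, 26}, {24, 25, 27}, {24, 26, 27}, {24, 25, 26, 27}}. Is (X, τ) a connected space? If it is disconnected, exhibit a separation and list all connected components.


(X, τ) is disconnected; components = [{26}, {27}, {24, 25}].

Find clopen sets (U ∈ τ with X ∖ U ∈ τ):
  U = ∅, X ∖ U = {24, 25, 26, 27} — both open, so U is clopen.
  U = {26}, X ∖ U = {24, 25, 27} — both open, so U is clopen.
  U = {27}, X ∖ U = {24, 25, 26} — both open, so U is clopen.
  U = {24, 25}, X ∖ U = {26, 27} — both open, so U is clopen.
  U = {26, 27}, X ∖ U = {24, 25} — both open, so U is clopen.
  U = {24, 25, 26}, X ∖ U = {27} — both open, so U is clopen.
  U = {24, 25, 27}, X ∖ U = {26} — both open, so U is clopen.
  U = {24, 25, 26, 27}, X ∖ U = ∅ — both open, so U is clopen.
Nontrivial clopen(s) exist: e.g. {24, 25, 27}. So (X, τ) is disconnected.
Compute connected components by grouping points that agree on all clopens:
  component: {26}
  component: {27}
  component: {24, 25}


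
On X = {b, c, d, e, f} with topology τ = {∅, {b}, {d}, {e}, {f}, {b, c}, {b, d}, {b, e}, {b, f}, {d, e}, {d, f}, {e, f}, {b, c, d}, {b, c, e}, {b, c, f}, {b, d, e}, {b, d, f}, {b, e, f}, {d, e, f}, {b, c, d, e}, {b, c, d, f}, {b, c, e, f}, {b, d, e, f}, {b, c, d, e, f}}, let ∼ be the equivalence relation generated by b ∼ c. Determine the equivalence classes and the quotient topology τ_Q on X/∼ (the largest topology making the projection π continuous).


X/∼ = {[b=c], [d], [e], [f]}; |τ_Q| = 16.

Equivalence classes: [b=c], [d], [e], [f].
Quotient map π: X → X/∼ sends b ↦ [b=c], c ↦ [b=c], d ↦ [d], e ↦ [e], f ↦ [f].
For each subset V ⊆ X/∼, compute π^{-1}(V) ⊆ X and check whether π^{-1}(V) ∈ τ. V is open in τ_Q iff π^{-1}(V) ∈ τ.
  V = {}: π^{-1}(V) = ∅ ∈ τ ✓.
  V = {[b=c]}: π^{-1}(V) = {b, c} ∈ τ ✓.
  V = {[d]}: π^{-1}(V) = {d} ∈ τ ✓.
  V = {[b=c], [d]}: π^{-1}(V) = {b, c, d} ∈ τ ✓.
  V = {[e]}: π^{-1}(V) = {e} ∈ τ ✓.
  V = {[b=c], [e]}: π^{-1}(V) = {b, c, e} ∈ τ ✓.
  V = {[d], [e]}: π^{-1}(V) = {d, e} ∈ τ ✓.
  V = {[b=c], [d], [e]}: π^{-1}(V) = {b, c, d, e} ∈ τ ✓.
  V = {[f]}: π^{-1}(V) = {f} ∈ τ ✓.
  V = {[b=c], [f]}: π^{-1}(V) = {b, c, f} ∈ τ ✓.
  V = {[d], [f]}: π^{-1}(V) = {d, f} ∈ τ ✓.
  V = {[b=c], [d], [f]}: π^{-1}(V) = {b, c, d, f} ∈ τ ✓.
  V = {[e], [f]}: π^{-1}(V) = {e, f} ∈ τ ✓.
  V = {[b=c], [e], [f]}: π^{-1}(V) = {b, c, e, f} ∈ τ ✓.
  V = {[d], [e], [f]}: π^{-1}(V) = {d, e, f} ∈ τ ✓.
  V = {[b=c], [d], [e], [f]}: π^{-1}(V) = {b, c, d, e, f} ∈ τ ✓.
Open sets in the quotient: τ_Q = {{}, {[b=c]}, {[d]}, {[b=c], [d]}, {[e]}, {[b=c], [e]}, {[d], [e]}, {[b=c], [d], [e]}, {[f]}, {[b=c], [f]}, {[d], [f]}, {[b=c], [d], [f]}, {[e], [f]}, {[b=c], [e], [f]}, {[d], [e], [f]}, {[b=c], [d], [e], [f]}} (16 elements).


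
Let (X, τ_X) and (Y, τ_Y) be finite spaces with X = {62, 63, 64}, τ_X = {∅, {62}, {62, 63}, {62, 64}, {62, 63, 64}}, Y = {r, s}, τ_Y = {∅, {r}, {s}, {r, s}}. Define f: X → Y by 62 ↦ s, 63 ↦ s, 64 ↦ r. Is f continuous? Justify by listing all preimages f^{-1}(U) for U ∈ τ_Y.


f is NOT continuous.

Compute f^{-1}(U) for each U ∈ τ_Y:
  U = ∅: f^{-1}(U) = ∅ ∈ τ_X ✓.
  U = {r}: f^{-1}(U) = {64} ∉ τ_X ✗.
  U = {s}: f^{-1}(U) = {62, 63} ∈ τ_X ✓.
  U = {r, s}: f^{-1}(U) = {62, 63, 64} ∈ τ_X ✓.
Found U = {r} with f^{-1}(U) = {64} not in τ_X. Therefore f is NOT continuous.


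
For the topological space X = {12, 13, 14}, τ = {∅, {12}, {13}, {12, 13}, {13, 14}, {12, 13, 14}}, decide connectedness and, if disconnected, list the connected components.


(X, τ) is disconnected; components = [{12}, {13, 14}].

Find clopen sets (U ∈ τ with X ∖ U ∈ τ):
  U = ∅, X ∖ U = {12, 13, 14} — both open, so U is clopen.
  U = {12}, X ∖ U = {13, 14} — both open, so U is clopen.
  U = {13, 14}, X ∖ U = {12} — both open, so U is clopen.
  U = {12, 13, 14}, X ∖ U = ∅ — both open, so U is clopen.
Nontrivial clopen(s) exist: e.g. {13, 14}. So (X, τ) is disconnected.
Compute connected components by grouping points that agree on all clopens:
  component: {12}
  component: {13, 14}


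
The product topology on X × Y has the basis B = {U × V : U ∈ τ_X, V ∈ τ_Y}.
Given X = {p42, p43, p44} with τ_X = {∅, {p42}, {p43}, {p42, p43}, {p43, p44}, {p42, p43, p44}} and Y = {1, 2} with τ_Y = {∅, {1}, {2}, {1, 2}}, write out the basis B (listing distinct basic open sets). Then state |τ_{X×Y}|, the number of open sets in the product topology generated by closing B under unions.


Basis B = {∅ × ∅, {p42} × {1}, {p42} × {2}, {p43} × {1}, {p43} × {2}, {p42} × {1, 2}, {p42, p43} × {1}, {p42, p43} × {2}, {p43} × {1, 2}, {p43, p44} × {1}, {p43, p44} × {2}, {p42, p43, p44} × {1}, {p42, p43, p44} × {2}, {p42, p43} × {1, 2}, {p43, p44} × {1, 2}, {p42, p43, p44} × {1, 2}}; |τ_{X×Y}| = 36.

Enumerate products U × V with U ∈ τ_X, V ∈ τ_Y (deduplicated):
  ∅ × ∅ = {} (∅)
  {p42} × {1} = {(p42,1)}
  {p42} × {2} = {(p42,2)}
  {p43} × {1} = {(p43,1)}
  {p43} × {2} = {(p43,2)}
  {p42} × {1, 2} = {(p42,1), (p42,2)}
  {p42, p43} × {1} = {(p42,1), (p43,1)}
  {p42, p43} × {2} = {(p42,2), (p43,2)}
  {p43} × {1, 2} = {(p43,1), (p43,2)}
  {p43, p44} × {1} = {(p43,1), (p44,1)}
  {p43, p44} × {2} = {(p43,2), (p44,2)}
  {p42, p43, p44} × {1} = {(p42,1), (p43,1), (p44,1)}
  {p42, p43, p44} × {2} = {(p42,2), (p43,2), (p44,2)}
  {p42, p43} × {1, 2} = {(p42,1), (p42,2), (p43,1), (p43,2)}
  {p43, p44} × {1, 2} = {(p43,1), (p43,2), (p44,1), (p44,2)}
  {p42, p43, p44} × {1, 2} = {(p42,1), (p42,2), (p43,1), (p43,2), (p44,1), (p44,2)}
These 16 distinct sets form the basis B.
Close under arbitrary unions to get τ_{X×Y}; counting gives |τ_{X×Y}| = 36.


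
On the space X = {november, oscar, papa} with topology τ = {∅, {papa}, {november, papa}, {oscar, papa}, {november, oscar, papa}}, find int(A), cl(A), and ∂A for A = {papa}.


int(A) = {papa}, cl(A) = {november, oscar, papa}, ∂A = {november, oscar}.

Closed sets in (X, τ) are complements of opens:
  closed(X, τ) = {∅, {november}, {oscar}, {november, oscar}, {november, oscar, papa}}.
int(A) = ⋃ {U ∈ τ : U ⊆ A}. Opens contained in A: ∅, {papa}.
Taking the union of these: int(A) = {papa}.
cl(A) = ⋂ {C closed : A ⊆ C}. Closed sets containing A: {november, oscar, papa}.
Intersecting these: cl(A) = {november, oscar, papa}.
∂A = cl(A) ∖ int(A) = {november, oscar, papa} ∖ {papa} = {november, oscar}.


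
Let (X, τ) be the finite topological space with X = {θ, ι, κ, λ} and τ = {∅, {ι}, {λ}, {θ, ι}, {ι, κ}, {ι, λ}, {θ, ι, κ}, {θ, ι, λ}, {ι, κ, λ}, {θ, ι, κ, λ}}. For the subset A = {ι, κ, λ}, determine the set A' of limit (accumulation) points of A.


A' = {θ, κ}

For each x ∈ X, list the open sets U ∈ τ with x ∈ U, then check whether U ∩ (A ∖ {x}) ≠ ∅ for every such U.
  x = θ: opens ∋ x are {θ, ι}, {θ, ι, κ}, {θ, ι, λ}, {θ, ι, κ, λ}; each meets A ∖ {θ}, so x IS a limit point.
  x = ι: open {ι} ∋ x has {ι} ∩ (A ∖ {ι}) = ∅, so x is NOT a limit point.
  x = κ: opens ∋ x are {ι, κ}, {θ, ι, κ}, {ι, κ, λ}, {θ, ι, κ, λ}; each meets A ∖ {κ}, so x IS a limit point.
  x = λ: open {λ} ∋ x has {λ} ∩ (A ∖ {λ}) = ∅, so x is NOT a limit point.
Collecting: A' = {θ, κ}.


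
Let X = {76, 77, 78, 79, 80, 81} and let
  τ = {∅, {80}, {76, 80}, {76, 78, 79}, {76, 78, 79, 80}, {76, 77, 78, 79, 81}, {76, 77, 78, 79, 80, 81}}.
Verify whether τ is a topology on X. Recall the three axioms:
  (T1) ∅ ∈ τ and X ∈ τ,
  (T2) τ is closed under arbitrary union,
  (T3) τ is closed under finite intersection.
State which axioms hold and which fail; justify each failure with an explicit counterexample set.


τ is NOT a topology on X.

Axiom (T1): ∅ ∈ τ? Yes; X ∈ τ? Yes.
Axiom (T2/T3): check pairwise unions and intersections of members of τ.
Counterexample for (T3): {76, 80} ∩ {76, 78, 79} = {76} ∉ τ. Therefore τ is NOT a topology.


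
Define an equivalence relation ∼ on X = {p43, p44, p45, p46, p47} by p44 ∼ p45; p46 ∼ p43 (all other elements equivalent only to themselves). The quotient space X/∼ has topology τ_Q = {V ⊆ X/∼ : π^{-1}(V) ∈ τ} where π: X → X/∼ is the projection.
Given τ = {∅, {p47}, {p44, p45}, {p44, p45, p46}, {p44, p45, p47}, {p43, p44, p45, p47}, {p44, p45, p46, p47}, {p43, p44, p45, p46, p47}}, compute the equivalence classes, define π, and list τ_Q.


X/∼ = {[p43=p46], [p44=p45], [p47]}; |τ_Q| = 5.

Equivalence classes: [p43=p46], [p44=p45], [p47].
Quotient map π: X → X/∼ sends p43 ↦ [p43=p46], p44 ↦ [p44=p45], p45 ↦ [p44=p45], p46 ↦ [p43=p46], p47 ↦ [p47].
For each subset V ⊆ X/∼, compute π^{-1}(V) ⊆ X and check whether π^{-1}(V) ∈ τ. V is open in τ_Q iff π^{-1}(V) ∈ τ.
  V = {}: π^{-1}(V) = ∅ ∈ τ ✓.
  V = {[p43=p46]}: π^{-1}(V) = {p43, p46} ∉ τ ✗.
  V = {[p44=p45]}: π^{-1}(V) = {p44, p45} ∈ τ ✓.
  V = {[p43=p46], [p44=p45]}: π^{-1}(V) = {p43, p44, p45, p46} ∉ τ ✗.
  V = {[p47]}: π^{-1}(V) = {p47} ∈ τ ✓.
  V = {[p43=p46], [p47]}: π^{-1}(V) = {p43, p46, p47} ∉ τ ✗.
  V = {[p44=p45], [p47]}: π^{-1}(V) = {p44, p45, p47} ∈ τ ✓.
  V = {[p43=p46], [p44=p45], [p47]}: π^{-1}(V) = {p43, p44, p45, p46, p47} ∈ τ ✓.
Open sets in the quotient: τ_Q = {{}, {[p44=p45]}, {[p47]}, {[p44=p45], [p47]}, {[p43=p46], [p44=p45], [p47]}} (5 elements).


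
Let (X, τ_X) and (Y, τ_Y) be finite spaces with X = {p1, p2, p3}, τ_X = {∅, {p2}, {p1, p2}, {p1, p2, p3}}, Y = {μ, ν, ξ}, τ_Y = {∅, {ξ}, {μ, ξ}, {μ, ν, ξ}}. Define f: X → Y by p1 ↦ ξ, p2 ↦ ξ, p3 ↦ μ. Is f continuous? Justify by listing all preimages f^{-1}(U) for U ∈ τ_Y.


f IS continuous.

Compute f^{-1}(U) for each U ∈ τ_Y:
  U = ∅: f^{-1}(U) = ∅ ∈ τ_X ✓.
  U = {ξ}: f^{-1}(U) = {p1, p2} ∈ τ_X ✓.
  U = {μ, ξ}: f^{-1}(U) = {p1, p2, p3} ∈ τ_X ✓.
  U = {μ, ν, ξ}: f^{-1}(U) = {p1, p2, p3} ∈ τ_X ✓.
Every preimage lies in τ_X, so f IS continuous.


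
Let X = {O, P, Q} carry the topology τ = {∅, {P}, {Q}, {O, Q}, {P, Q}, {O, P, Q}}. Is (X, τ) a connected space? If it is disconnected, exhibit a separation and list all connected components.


(X, τ) is disconnected; components = [{P}, {O, Q}].

Find clopen sets (U ∈ τ with X ∖ U ∈ τ):
  U = ∅, X ∖ U = {O, P, Q} — both open, so U is clopen.
  U = {P}, X ∖ U = {O, Q} — both open, so U is clopen.
  U = {O, Q}, X ∖ U = {P} — both open, so U is clopen.
  U = {O, P, Q}, X ∖ U = ∅ — both open, so U is clopen.
Nontrivial clopen(s) exist: e.g. {O, Q}. So (X, τ) is disconnected.
Compute connected components by grouping points that agree on all clopens:
  component: {P}
  component: {O, Q}


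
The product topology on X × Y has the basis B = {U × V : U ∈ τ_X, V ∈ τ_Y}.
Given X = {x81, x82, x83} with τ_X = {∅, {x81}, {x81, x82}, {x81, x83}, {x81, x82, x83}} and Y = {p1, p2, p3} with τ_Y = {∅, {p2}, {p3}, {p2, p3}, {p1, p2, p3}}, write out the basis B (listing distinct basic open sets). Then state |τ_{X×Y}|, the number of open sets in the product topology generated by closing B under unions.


Basis B = {∅ × ∅, {x81} × {p2}, {x81} × {p3}, {x81} × {p2, p3}, {x81, x82} × {p2}, {x81, x83} × {p2}, {x81, x82} × {p3}, {x81, x83} × {p3}, {x81} × {p1, p2, p3}, {x81, x82, x83} × {p2}, {x81, x82, x83} × {p3}, {x81, x82} × {p2, p3}, {x81, x83} × {p2, p3}, {x81, x82} × {p1, p2, p3}, {x81, x83} × {p1, p2, p3}, {x81, x82, x83} × {p2, p3}, {x81, x82, x83} × {p1, p2, p3}}; |τ_{X×Y}| = 50.

Enumerate products U × V with U ∈ τ_X, V ∈ τ_Y (deduplicated):
  ∅ × ∅ = {} (∅)
  {x81} × {p2} = {(x81,p2)}
  {x81} × {p3} = {(x81,p3)}
  {x81} × {p2, p3} = {(x81,p2), (x81,p3)}
  {x81, x82} × {p2} = {(x81,p2), (x82,p2)}
  {x81, x83} × {p2} = {(x81,p2), (x83,p2)}
  {x81, x82} × {p3} = {(x81,p3), (x82,p3)}
  {x81, x83} × {p3} = {(x81,p3), (x83,p3)}
  {x81} × {p1, p2, p3} = {(x81,p1), (x81,p2), (x81,p3)}
  {x81, x82, x83} × {p2} = {(x81,p2), (x82,p2), (x83,p2)}
  {x81, x82, x83} × {p3} = {(x81,p3), (x82,p3), (x83,p3)}
  {x81, x82} × {p2, p3} = {(x81,p2), (x81,p3), (x82,p2), (x82,p3)}
  {x81, x83} × {p2, p3} = {(x81,p2), (x81,p3), (x83,p2), (x83,p3)}
  {x81, x82} × {p1, p2, p3} = {(x81,p1), (x81,p2), (x81,p3), (x82,p1), (x82,p2), (x82,p3)}
  {x81, x83} × {p1, p2, p3} = {(x81,p1), (x81,p2), (x81,p3), (x83,p1), (x83,p2), (x83,p3)}
  {x81, x82, x83} × {p2, p3} = {(x81,p2), (x81,p3), (x82,p2), (x82,p3), (x83,p2), (x83,p3)}
  {x81, x82, x83} × {p1, p2, p3} = {(x81,p1), (x81,p2), (x81,p3), (x82,p1), (x82,p2), (x82,p3), (x83,p1), (x83,p2), (x83,p3)}
These 17 distinct sets form the basis B.
Close under arbitrary unions to get τ_{X×Y}; counting gives |τ_{X×Y}| = 50.


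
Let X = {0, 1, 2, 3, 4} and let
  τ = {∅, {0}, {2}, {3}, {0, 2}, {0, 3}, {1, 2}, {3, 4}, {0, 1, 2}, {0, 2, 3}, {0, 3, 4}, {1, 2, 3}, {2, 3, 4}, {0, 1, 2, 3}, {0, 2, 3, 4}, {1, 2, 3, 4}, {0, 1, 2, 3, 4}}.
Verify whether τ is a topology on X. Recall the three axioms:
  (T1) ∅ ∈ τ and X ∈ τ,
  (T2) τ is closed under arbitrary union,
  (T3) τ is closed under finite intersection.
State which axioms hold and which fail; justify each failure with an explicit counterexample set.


τ is NOT a topology on X.

Axiom (T1): ∅ ∈ τ? Yes; X ∈ τ? Yes.
Axiom (T2/T3): check pairwise unions and intersections of members of τ.
Counterexample for (T2): {2} ∪ {3} = {2, 3} ∉ τ. Therefore τ is NOT a topology.


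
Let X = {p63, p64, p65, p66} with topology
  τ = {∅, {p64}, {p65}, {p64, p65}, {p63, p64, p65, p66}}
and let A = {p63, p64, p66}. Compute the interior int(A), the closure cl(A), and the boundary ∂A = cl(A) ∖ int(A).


int(A) = {p64}, cl(A) = {p63, p64, p66}, ∂A = {p63, p66}.

Closed sets in (X, τ) are complements of opens:
  closed(X, τ) = {∅, {p63, p66}, {p63, p64, p66}, {p63, p65, p66}, {p63, p64, p65, p66}}.
int(A) = ⋃ {U ∈ τ : U ⊆ A}. Opens contained in A: ∅, {p64}.
Taking the union of these: int(A) = {p64}.
cl(A) = ⋂ {C closed : A ⊆ C}. Closed sets containing A: {p63, p64, p66}, {p63, p64, p65, p66}.
Intersecting these: cl(A) = {p63, p64, p66}.
∂A = cl(A) ∖ int(A) = {p63, p64, p66} ∖ {p64} = {p63, p66}.


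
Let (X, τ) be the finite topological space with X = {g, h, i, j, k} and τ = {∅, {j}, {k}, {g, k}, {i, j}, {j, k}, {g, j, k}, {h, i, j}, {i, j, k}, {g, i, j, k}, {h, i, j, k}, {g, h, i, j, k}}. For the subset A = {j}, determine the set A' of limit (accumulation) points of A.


A' = {h, i}

For each x ∈ X, list the open sets U ∈ τ with x ∈ U, then check whether U ∩ (A ∖ {x}) ≠ ∅ for every such U.
  x = g: open {g, k} ∋ x has {g, k} ∩ (A ∖ {g}) = ∅, so x is NOT a limit point.
  x = h: opens ∋ x are {h, i, j}, {h, i, j, k}, {g, h, i, j, k}; each meets A ∖ {h}, so x IS a limit point.
  x = i: opens ∋ x are {i, j}, {h, i, j}, {i, j, k}, {g, i, j, k}, {h, i, j, k}, {g, h, i, j, k}; each meets A ∖ {i}, so x IS a limit point.
  x = j: open {j} ∋ x has {j} ∩ (A ∖ {j}) = ∅, so x is NOT a limit point.
  x = k: open {k} ∋ x has {k} ∩ (A ∖ {k}) = ∅, so x is NOT a limit point.
Collecting: A' = {h, i}.


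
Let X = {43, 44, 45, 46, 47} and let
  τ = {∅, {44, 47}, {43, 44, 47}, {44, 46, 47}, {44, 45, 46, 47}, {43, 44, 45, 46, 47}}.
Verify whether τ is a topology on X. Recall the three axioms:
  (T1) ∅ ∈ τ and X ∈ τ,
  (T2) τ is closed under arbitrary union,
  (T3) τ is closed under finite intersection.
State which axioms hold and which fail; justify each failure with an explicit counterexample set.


τ is NOT a topology on X.

Axiom (T1): ∅ ∈ τ? Yes; X ∈ τ? Yes.
Axiom (T2/T3): check pairwise unions and intersections of members of τ.
Counterexample for (T2): {43, 44, 47} ∪ {44, 46, 47} = {43, 44, 46, 47} ∉ τ. Therefore τ is NOT a topology.


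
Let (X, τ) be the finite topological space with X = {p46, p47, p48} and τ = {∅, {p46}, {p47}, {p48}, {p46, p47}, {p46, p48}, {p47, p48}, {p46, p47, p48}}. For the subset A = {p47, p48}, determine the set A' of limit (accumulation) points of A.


A' = ∅

For each x ∈ X, list the open sets U ∈ τ with x ∈ U, then check whether U ∩ (A ∖ {x}) ≠ ∅ for every such U.
  x = p46: open {p46} ∋ x has {p46} ∩ (A ∖ {p46}) = ∅, so x is NOT a limit point.
  x = p47: open {p47} ∋ x has {p47} ∩ (A ∖ {p47}) = ∅, so x is NOT a limit point.
  x = p48: open {p48} ∋ x has {p48} ∩ (A ∖ {p48}) = ∅, so x is NOT a limit point.
Collecting: A' = ∅.


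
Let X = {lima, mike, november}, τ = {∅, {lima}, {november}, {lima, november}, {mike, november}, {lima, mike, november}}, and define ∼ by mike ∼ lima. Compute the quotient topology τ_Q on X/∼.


X/∼ = {[lima=mike], [november]}; |τ_Q| = 3.

Equivalence classes: [lima=mike], [november].
Quotient map π: X → X/∼ sends lima ↦ [lima=mike], mike ↦ [lima=mike], november ↦ [november].
For each subset V ⊆ X/∼, compute π^{-1}(V) ⊆ X and check whether π^{-1}(V) ∈ τ. V is open in τ_Q iff π^{-1}(V) ∈ τ.
  V = {}: π^{-1}(V) = ∅ ∈ τ ✓.
  V = {[lima=mike]}: π^{-1}(V) = {lima, mike} ∉ τ ✗.
  V = {[november]}: π^{-1}(V) = {november} ∈ τ ✓.
  V = {[lima=mike], [november]}: π^{-1}(V) = {lima, mike, november} ∈ τ ✓.
Open sets in the quotient: τ_Q = {{}, {[november]}, {[lima=mike], [november]}} (3 elements).


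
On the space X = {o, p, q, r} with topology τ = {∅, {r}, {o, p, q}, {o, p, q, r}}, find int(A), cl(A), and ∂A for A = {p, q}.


int(A) = ∅, cl(A) = {o, p, q}, ∂A = {o, p, q}.

Closed sets in (X, τ) are complements of opens:
  closed(X, τ) = {∅, {r}, {o, p, q}, {o, p, q, r}}.
int(A) = ⋃ {U ∈ τ : U ⊆ A}. Opens contained in A: ∅.
Taking the union of these: int(A) = ∅.
cl(A) = ⋂ {C closed : A ⊆ C}. Closed sets containing A: {o, p, q}, {o, p, q, r}.
Intersecting these: cl(A) = {o, p, q}.
∂A = cl(A) ∖ int(A) = {o, p, q} ∖ ∅ = {o, p, q}.


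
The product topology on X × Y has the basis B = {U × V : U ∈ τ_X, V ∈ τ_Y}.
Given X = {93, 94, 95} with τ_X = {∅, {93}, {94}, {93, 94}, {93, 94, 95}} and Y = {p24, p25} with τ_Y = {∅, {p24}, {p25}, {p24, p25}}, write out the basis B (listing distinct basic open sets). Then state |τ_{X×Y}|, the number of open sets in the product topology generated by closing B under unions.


Basis B = {∅ × ∅, {93} × {p24}, {93} × {p25}, {94} × {p24}, {94} × {p25}, {93} × {p24, p25}, {93, 94} × {p24}, {93, 94} × {p25}, {94} × {p24, p25}, {93, 94, 95} × {p24}, {93, 94, 95} × {p25}, {93, 94} × {p24, p25}, {93, 94, 95} × {p24, p25}}; |τ_{X×Y}| = 25.

Enumerate products U × V with U ∈ τ_X, V ∈ τ_Y (deduplicated):
  ∅ × ∅ = {} (∅)
  {93} × {p24} = {(93,p24)}
  {93} × {p25} = {(93,p25)}
  {94} × {p24} = {(94,p24)}
  {94} × {p25} = {(94,p25)}
  {93} × {p24, p25} = {(93,p24), (93,p25)}
  {93, 94} × {p24} = {(93,p24), (94,p24)}
  {93, 94} × {p25} = {(93,p25), (94,p25)}
  {94} × {p24, p25} = {(94,p24), (94,p25)}
  {93, 94, 95} × {p24} = {(93,p24), (94,p24), (95,p24)}
  {93, 94, 95} × {p25} = {(93,p25), (94,p25), (95,p25)}
  {93, 94} × {p24, p25} = {(93,p24), (93,p25), (94,p24), (94,p25)}
  {93, 94, 95} × {p24, p25} = {(93,p24), (93,p25), (94,p24), (94,p25), (95,p24), (95,p25)}
These 13 distinct sets form the basis B.
Close under arbitrary unions to get τ_{X×Y}; counting gives |τ_{X×Y}| = 25.


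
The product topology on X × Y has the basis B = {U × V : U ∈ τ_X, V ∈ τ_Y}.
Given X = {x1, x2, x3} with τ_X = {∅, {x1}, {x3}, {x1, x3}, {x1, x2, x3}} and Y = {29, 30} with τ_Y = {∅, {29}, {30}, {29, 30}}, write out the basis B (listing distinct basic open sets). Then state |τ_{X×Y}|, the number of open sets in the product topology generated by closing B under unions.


Basis B = {∅ × ∅, {x1} × {29}, {x1} × {30}, {x3} × {29}, {x3} × {30}, {x1} × {29, 30}, {x1, x3} × {29}, {x1, x3} × {30}, {x3} × {29, 30}, {x1, x2, x3} × {29}, {x1, x2, x3} × {30}, {x1, x3} × {29, 30}, {x1, x2, x3} × {29, 30}}; |τ_{X×Y}| = 25.

Enumerate products U × V with U ∈ τ_X, V ∈ τ_Y (deduplicated):
  ∅ × ∅ = {} (∅)
  {x1} × {29} = {(x1,29)}
  {x1} × {30} = {(x1,30)}
  {x3} × {29} = {(x3,29)}
  {x3} × {30} = {(x3,30)}
  {x1} × {29, 30} = {(x1,29), (x1,30)}
  {x1, x3} × {29} = {(x1,29), (x3,29)}
  {x1, x3} × {30} = {(x1,30), (x3,30)}
  {x3} × {29, 30} = {(x3,29), (x3,30)}
  {x1, x2, x3} × {29} = {(x1,29), (x2,29), (x3,29)}
  {x1, x2, x3} × {30} = {(x1,30), (x2,30), (x3,30)}
  {x1, x3} × {29, 30} = {(x1,29), (x1,30), (x3,29), (x3,30)}
  {x1, x2, x3} × {29, 30} = {(x1,29), (x1,30), (x2,29), (x2,30), (x3,29), (x3,30)}
These 13 distinct sets form the basis B.
Close under arbitrary unions to get τ_{X×Y}; counting gives |τ_{X×Y}| = 25.


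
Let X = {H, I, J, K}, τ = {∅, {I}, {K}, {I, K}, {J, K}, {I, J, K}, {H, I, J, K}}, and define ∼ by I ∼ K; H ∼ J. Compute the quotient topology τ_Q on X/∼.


X/∼ = {[H=J], [I=K]}; |τ_Q| = 3.

Equivalence classes: [H=J], [I=K].
Quotient map π: X → X/∼ sends H ↦ [H=J], I ↦ [I=K], J ↦ [H=J], K ↦ [I=K].
For each subset V ⊆ X/∼, compute π^{-1}(V) ⊆ X and check whether π^{-1}(V) ∈ τ. V is open in τ_Q iff π^{-1}(V) ∈ τ.
  V = {}: π^{-1}(V) = ∅ ∈ τ ✓.
  V = {[H=J]}: π^{-1}(V) = {H, J} ∉ τ ✗.
  V = {[I=K]}: π^{-1}(V) = {I, K} ∈ τ ✓.
  V = {[H=J], [I=K]}: π^{-1}(V) = {H, I, J, K} ∈ τ ✓.
Open sets in the quotient: τ_Q = {{}, {[I=K]}, {[H=J], [I=K]}} (3 elements).


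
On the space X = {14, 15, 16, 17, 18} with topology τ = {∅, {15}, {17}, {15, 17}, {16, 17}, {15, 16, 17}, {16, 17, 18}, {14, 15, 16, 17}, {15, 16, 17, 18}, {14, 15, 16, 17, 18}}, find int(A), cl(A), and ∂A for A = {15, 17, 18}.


int(A) = {15, 17}, cl(A) = {14, 15, 16, 17, 18}, ∂A = {14, 16, 18}.

Closed sets in (X, τ) are complements of opens:
  closed(X, τ) = {∅, {14}, {18}, {14, 15}, {14, 18}, {14, 15, 18}, {14, 16, 18}, {14, 15, 16, 18}, {14, 16, 17, 18}, {14, 15, 16, 17, 18}}.
int(A) = ⋃ {U ∈ τ : U ⊆ A}. Opens contained in A: ∅, {15}, {17}, {15, 17}.
Taking the union of these: int(A) = {15, 17}.
cl(A) = ⋂ {C closed : A ⊆ C}. Closed sets containing A: {14, 15, 16, 17, 18}.
Intersecting these: cl(A) = {14, 15, 16, 17, 18}.
∂A = cl(A) ∖ int(A) = {14, 15, 16, 17, 18} ∖ {15, 17} = {14, 16, 18}.


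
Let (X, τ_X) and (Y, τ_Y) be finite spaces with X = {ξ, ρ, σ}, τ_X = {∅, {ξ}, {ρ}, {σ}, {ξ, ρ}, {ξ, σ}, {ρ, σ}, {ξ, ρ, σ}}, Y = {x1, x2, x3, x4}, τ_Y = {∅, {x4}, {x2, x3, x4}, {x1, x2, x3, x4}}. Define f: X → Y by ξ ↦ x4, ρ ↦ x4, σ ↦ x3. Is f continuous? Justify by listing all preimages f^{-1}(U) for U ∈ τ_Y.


f IS continuous.

Compute f^{-1}(U) for each U ∈ τ_Y:
  U = ∅: f^{-1}(U) = ∅ ∈ τ_X ✓.
  U = {x4}: f^{-1}(U) = {ξ, ρ} ∈ τ_X ✓.
  U = {x2, x3, x4}: f^{-1}(U) = {ξ, ρ, σ} ∈ τ_X ✓.
  U = {x1, x2, x3, x4}: f^{-1}(U) = {ξ, ρ, σ} ∈ τ_X ✓.
Every preimage lies in τ_X, so f IS continuous.


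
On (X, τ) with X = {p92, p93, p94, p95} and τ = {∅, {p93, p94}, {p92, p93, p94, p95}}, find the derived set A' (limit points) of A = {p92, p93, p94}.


A' = {p92, p93, p94, p95}

For each x ∈ X, list the open sets U ∈ τ with x ∈ U, then check whether U ∩ (A ∖ {x}) ≠ ∅ for every such U.
  x = p92: opens ∋ x are {p92, p93, p94, p95}; each meets A ∖ {p92}, so x IS a limit point.
  x = p93: opens ∋ x are {p93, p94}, {p92, p93, p94, p95}; each meets A ∖ {p93}, so x IS a limit point.
  x = p94: opens ∋ x are {p93, p94}, {p92, p93, p94, p95}; each meets A ∖ {p94}, so x IS a limit point.
  x = p95: opens ∋ x are {p92, p93, p94, p95}; each meets A ∖ {p95}, so x IS a limit point.
Collecting: A' = {p92, p93, p94, p95}.


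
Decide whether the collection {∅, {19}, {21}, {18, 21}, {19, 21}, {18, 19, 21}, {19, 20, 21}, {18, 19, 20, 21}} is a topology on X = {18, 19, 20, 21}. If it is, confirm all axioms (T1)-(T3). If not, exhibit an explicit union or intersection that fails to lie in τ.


τ IS a topology on X.

Axiom (T1): ∅ ∈ τ? Yes; X ∈ τ? Yes.
Axiom (T2/T3): check pairwise unions and intersections of members of τ.
All pairwise intersections and unions checked — each lies in τ. Therefore τ satisfies (T1), (T2), (T3): it IS a topology on X.


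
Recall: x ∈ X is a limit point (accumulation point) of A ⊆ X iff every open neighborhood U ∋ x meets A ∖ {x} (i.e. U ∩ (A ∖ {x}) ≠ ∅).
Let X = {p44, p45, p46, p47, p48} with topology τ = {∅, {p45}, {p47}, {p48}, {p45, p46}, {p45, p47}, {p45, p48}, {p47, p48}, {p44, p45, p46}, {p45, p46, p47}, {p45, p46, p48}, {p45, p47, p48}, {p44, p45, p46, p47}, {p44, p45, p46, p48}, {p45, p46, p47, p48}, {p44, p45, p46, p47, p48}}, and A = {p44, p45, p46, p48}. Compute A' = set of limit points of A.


A' = {p44, p46}

For each x ∈ X, list the open sets U ∈ τ with x ∈ U, then check whether U ∩ (A ∖ {x}) ≠ ∅ for every such U.
  x = p44: opens ∋ x are {p44, p45, p46}, {p44, p45, p46, p47}, {p44, p45, p46, p48}, {p44, p45, p46, p47, p48}; each meets A ∖ {p44}, so x IS a limit point.
  x = p45: open {p45} ∋ x has {p45} ∩ (A ∖ {p45}) = ∅, so x is NOT a limit point.
  x = p46: opens ∋ x are {p45, p46}, {p44, p45, p46}, {p45, p46, p47}, {p45, p46, p48}, {p44, p45, p46, p47}, {p44, p45, p46, p48}, {p45, p46, p47, p48}, {p44, p45, p46, p47, p48}; each meets A ∖ {p46}, so x IS a limit point.
  x = p47: open {p47} ∋ x has {p47} ∩ (A ∖ {p47}) = ∅, so x is NOT a limit point.
  x = p48: open {p48} ∋ x has {p48} ∩ (A ∖ {p48}) = ∅, so x is NOT a limit point.
Collecting: A' = {p44, p46}.


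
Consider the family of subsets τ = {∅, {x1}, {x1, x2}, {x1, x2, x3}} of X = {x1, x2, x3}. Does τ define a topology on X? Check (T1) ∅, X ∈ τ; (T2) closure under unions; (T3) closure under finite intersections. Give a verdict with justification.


τ IS a topology on X.

Axiom (T1): ∅ ∈ τ? Yes; X ∈ τ? Yes.
Axiom (T2/T3): check pairwise unions and intersections of members of τ.
All pairwise intersections and unions checked — each lies in τ. Therefore τ satisfies (T1), (T2), (T3): it IS a topology on X.


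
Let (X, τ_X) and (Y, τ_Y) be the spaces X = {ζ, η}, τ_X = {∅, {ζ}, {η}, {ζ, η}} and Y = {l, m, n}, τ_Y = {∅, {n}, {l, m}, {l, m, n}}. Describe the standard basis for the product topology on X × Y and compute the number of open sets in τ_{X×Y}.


Basis B = {∅ × ∅, {ζ} × {n}, {η} × {n}, {ζ} × {l, m}, {ζ, η} × {n}, {η} × {l, m}, {ζ} × {l, m, n}, {η} × {l, m, n}, {ζ, η} × {l, m}, {ζ, η} × {l, m, n}}; |τ_{X×Y}| = 16.

Enumerate products U × V with U ∈ τ_X, V ∈ τ_Y (deduplicated):
  ∅ × ∅ = {} (∅)
  {ζ} × {n} = {(ζ,n)}
  {η} × {n} = {(η,n)}
  {ζ} × {l, m} = {(ζ,l), (ζ,m)}
  {ζ, η} × {n} = {(ζ,n), (η,n)}
  {η} × {l, m} = {(η,l), (η,m)}
  {ζ} × {l, m, n} = {(ζ,l), (ζ,m), (ζ,n)}
  {η} × {l, m, n} = {(η,l), (η,m), (η,n)}
  {ζ, η} × {l, m} = {(ζ,l), (ζ,m), (η,l), (η,m)}
  {ζ, η} × {l, m, n} = {(ζ,l), (ζ,m), (ζ,n), (η,l), (η,m), (η,n)}
These 10 distinct sets form the basis B.
Close under arbitrary unions to get τ_{X×Y}; counting gives |τ_{X×Y}| = 16.


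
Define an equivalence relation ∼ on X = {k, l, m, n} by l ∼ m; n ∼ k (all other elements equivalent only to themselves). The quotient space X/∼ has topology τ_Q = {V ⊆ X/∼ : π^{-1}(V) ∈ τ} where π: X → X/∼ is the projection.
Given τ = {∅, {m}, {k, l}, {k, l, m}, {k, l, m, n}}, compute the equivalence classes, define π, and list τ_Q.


X/∼ = {[k=n], [l=m]}; |τ_Q| = 2.

Equivalence classes: [k=n], [l=m].
Quotient map π: X → X/∼ sends k ↦ [k=n], l ↦ [l=m], m ↦ [l=m], n ↦ [k=n].
For each subset V ⊆ X/∼, compute π^{-1}(V) ⊆ X and check whether π^{-1}(V) ∈ τ. V is open in τ_Q iff π^{-1}(V) ∈ τ.
  V = {}: π^{-1}(V) = ∅ ∈ τ ✓.
  V = {[k=n]}: π^{-1}(V) = {k, n} ∉ τ ✗.
  V = {[l=m]}: π^{-1}(V) = {l, m} ∉ τ ✗.
  V = {[k=n], [l=m]}: π^{-1}(V) = {k, l, m, n} ∈ τ ✓.
Open sets in the quotient: τ_Q = {{}, {[k=n], [l=m]}} (2 elements).


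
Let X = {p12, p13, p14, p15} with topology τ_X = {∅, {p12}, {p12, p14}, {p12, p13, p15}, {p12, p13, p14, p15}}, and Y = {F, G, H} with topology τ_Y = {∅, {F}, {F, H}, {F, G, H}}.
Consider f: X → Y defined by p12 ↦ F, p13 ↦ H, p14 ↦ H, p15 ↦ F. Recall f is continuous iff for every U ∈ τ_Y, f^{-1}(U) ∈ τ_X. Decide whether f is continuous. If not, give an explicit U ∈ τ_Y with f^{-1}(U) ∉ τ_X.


f is NOT continuous.

Compute f^{-1}(U) for each U ∈ τ_Y:
  U = ∅: f^{-1}(U) = ∅ ∈ τ_X ✓.
  U = {F}: f^{-1}(U) = {p12, p15} ∉ τ_X ✗.
  U = {F, H}: f^{-1}(U) = {p12, p13, p14, p15} ∈ τ_X ✓.
  U = {F, G, H}: f^{-1}(U) = {p12, p13, p14, p15} ∈ τ_X ✓.
Found U = {F} with f^{-1}(U) = {p12, p15} not in τ_X. Therefore f is NOT continuous.


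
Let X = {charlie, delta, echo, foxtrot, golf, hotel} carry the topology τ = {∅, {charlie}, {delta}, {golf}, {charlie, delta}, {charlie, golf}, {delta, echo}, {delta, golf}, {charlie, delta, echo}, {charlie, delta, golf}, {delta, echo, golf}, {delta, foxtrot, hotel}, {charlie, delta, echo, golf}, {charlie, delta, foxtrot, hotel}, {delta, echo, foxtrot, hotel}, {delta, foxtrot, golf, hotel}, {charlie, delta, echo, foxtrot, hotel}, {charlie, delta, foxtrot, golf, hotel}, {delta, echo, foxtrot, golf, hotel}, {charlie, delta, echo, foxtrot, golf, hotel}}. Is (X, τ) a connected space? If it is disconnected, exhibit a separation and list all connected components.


(X, τ) is disconnected; components = [{charlie}, {golf}, {delta, echo, foxtrot, hotel}].

Find clopen sets (U ∈ τ with X ∖ U ∈ τ):
  U = ∅, X ∖ U = {charlie, delta, echo, foxtrot, golf, hotel} — both open, so U is clopen.
  U = {charlie}, X ∖ U = {delta, echo, foxtrot, golf, hotel} — both open, so U is clopen.
  U = {golf}, X ∖ U = {charlie, delta, echo, foxtrot, hotel} — both open, so U is clopen.
  U = {charlie, golf}, X ∖ U = {delta, echo, foxtrot, hotel} — both open, so U is clopen.
  U = {delta, echo, foxtrot, hotel}, X ∖ U = {charlie, golf} — both open, so U is clopen.
  U = {charlie, delta, echo, foxtrot, hotel}, X ∖ U = {golf} — both open, so U is clopen.
  U = {delta, echo, foxtrot, golf, hotel}, X ∖ U = {charlie} — both open, so U is clopen.
  U = {charlie, delta, echo, foxtrot, golf, hotel}, X ∖ U = ∅ — both open, so U is clopen.
Nontrivial clopen(s) exist: e.g. {charlie, golf}. So (X, τ) is disconnected.
Compute connected components by grouping points that agree on all clopens:
  component: {charlie}
  component: {golf}
  component: {delta, echo, foxtrot, hotel}


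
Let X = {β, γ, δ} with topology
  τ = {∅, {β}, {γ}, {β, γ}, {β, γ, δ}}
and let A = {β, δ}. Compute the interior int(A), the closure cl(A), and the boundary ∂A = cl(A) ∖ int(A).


int(A) = {β}, cl(A) = {β, δ}, ∂A = {δ}.

Closed sets in (X, τ) are complements of opens:
  closed(X, τ) = {∅, {δ}, {β, δ}, {γ, δ}, {β, γ, δ}}.
int(A) = ⋃ {U ∈ τ : U ⊆ A}. Opens contained in A: ∅, {β}.
Taking the union of these: int(A) = {β}.
cl(A) = ⋂ {C closed : A ⊆ C}. Closed sets containing A: {β, δ}, {β, γ, δ}.
Intersecting these: cl(A) = {β, δ}.
∂A = cl(A) ∖ int(A) = {β, δ} ∖ {β} = {δ}.


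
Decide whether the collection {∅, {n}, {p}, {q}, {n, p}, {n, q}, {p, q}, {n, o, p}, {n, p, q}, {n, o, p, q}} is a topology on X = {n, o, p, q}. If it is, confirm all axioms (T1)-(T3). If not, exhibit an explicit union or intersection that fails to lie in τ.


τ IS a topology on X.

Axiom (T1): ∅ ∈ τ? Yes; X ∈ τ? Yes.
Axiom (T2/T3): check pairwise unions and intersections of members of τ.
All pairwise intersections and unions checked — each lies in τ. Therefore τ satisfies (T1), (T2), (T3): it IS a topology on X.


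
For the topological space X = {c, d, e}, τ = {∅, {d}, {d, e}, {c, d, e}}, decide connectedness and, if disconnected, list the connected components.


(X, τ) is connected.

Find clopen sets (U ∈ τ with X ∖ U ∈ τ):
  U = ∅, X ∖ U = {c, d, e} — both open, so U is clopen.
  U = {c, d, e}, X ∖ U = ∅ — both open, so U is clopen.
Only trivial clopens (∅ and X) exist, so (X, τ) is connected.
Compute connected components by grouping points that agree on all clopens:
  component: {c, d, e}


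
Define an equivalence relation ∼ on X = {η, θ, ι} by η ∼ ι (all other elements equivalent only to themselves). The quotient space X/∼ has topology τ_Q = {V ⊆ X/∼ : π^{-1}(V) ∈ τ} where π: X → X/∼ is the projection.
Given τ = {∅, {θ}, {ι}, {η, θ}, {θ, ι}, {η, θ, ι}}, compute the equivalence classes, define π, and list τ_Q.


X/∼ = {[η=ι], [θ]}; |τ_Q| = 3.

Equivalence classes: [η=ι], [θ].
Quotient map π: X → X/∼ sends η ↦ [η=ι], θ ↦ [θ], ι ↦ [η=ι].
For each subset V ⊆ X/∼, compute π^{-1}(V) ⊆ X and check whether π^{-1}(V) ∈ τ. V is open in τ_Q iff π^{-1}(V) ∈ τ.
  V = {}: π^{-1}(V) = ∅ ∈ τ ✓.
  V = {[η=ι]}: π^{-1}(V) = {η, ι} ∉ τ ✗.
  V = {[θ]}: π^{-1}(V) = {θ} ∈ τ ✓.
  V = {[η=ι], [θ]}: π^{-1}(V) = {η, θ, ι} ∈ τ ✓.
Open sets in the quotient: τ_Q = {{}, {[θ]}, {[η=ι], [θ]}} (3 elements).


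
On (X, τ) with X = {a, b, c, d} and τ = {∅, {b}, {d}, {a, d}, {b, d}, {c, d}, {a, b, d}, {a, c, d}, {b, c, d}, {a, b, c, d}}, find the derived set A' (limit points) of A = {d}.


A' = {a, c}

For each x ∈ X, list the open sets U ∈ τ with x ∈ U, then check whether U ∩ (A ∖ {x}) ≠ ∅ for every such U.
  x = a: opens ∋ x are {a, d}, {a, b, d}, {a, c, d}, {a, b, c, d}; each meets A ∖ {a}, so x IS a limit point.
  x = b: open {b} ∋ x has {b} ∩ (A ∖ {b}) = ∅, so x is NOT a limit point.
  x = c: opens ∋ x are {c, d}, {a, c, d}, {b, c, d}, {a, b, c, d}; each meets A ∖ {c}, so x IS a limit point.
  x = d: open {d} ∋ x has {d} ∩ (A ∖ {d}) = ∅, so x is NOT a limit point.
Collecting: A' = {a, c}.


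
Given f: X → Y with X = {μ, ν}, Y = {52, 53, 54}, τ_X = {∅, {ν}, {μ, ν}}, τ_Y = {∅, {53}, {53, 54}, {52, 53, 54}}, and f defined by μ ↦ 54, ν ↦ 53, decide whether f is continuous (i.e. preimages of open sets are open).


f IS continuous.

Compute f^{-1}(U) for each U ∈ τ_Y:
  U = ∅: f^{-1}(U) = ∅ ∈ τ_X ✓.
  U = {53}: f^{-1}(U) = {ν} ∈ τ_X ✓.
  U = {53, 54}: f^{-1}(U) = {μ, ν} ∈ τ_X ✓.
  U = {52, 53, 54}: f^{-1}(U) = {μ, ν} ∈ τ_X ✓.
Every preimage lies in τ_X, so f IS continuous.


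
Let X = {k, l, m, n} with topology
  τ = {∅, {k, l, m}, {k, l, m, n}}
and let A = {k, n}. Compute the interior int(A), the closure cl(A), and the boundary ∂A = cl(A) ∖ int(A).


int(A) = ∅, cl(A) = {k, l, m, n}, ∂A = {k, l, m, n}.

Closed sets in (X, τ) are complements of opens:
  closed(X, τ) = {∅, {n}, {k, l, m, n}}.
int(A) = ⋃ {U ∈ τ : U ⊆ A}. Opens contained in A: ∅.
Taking the union of these: int(A) = ∅.
cl(A) = ⋂ {C closed : A ⊆ C}. Closed sets containing A: {k, l, m, n}.
Intersecting these: cl(A) = {k, l, m, n}.
∂A = cl(A) ∖ int(A) = {k, l, m, n} ∖ ∅ = {k, l, m, n}.


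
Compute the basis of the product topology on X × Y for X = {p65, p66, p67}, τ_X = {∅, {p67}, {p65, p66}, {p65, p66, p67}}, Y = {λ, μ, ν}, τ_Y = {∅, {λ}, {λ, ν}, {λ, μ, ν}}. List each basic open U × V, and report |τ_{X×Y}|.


Basis B = {∅ × ∅, {p67} × {λ}, {p65, p66} × {λ}, {p67} × {λ, ν}, {p65, p66, p67} × {λ}, {p67} × {λ, μ, ν}, {p65, p66} × {λ, ν}, {p65, p66} × {λ, μ, ν}, {p65, p66, p67} × {λ, ν}, {p65, p66, p67} × {λ, μ, ν}}; |τ_{X×Y}| = 16.

Enumerate products U × V with U ∈ τ_X, V ∈ τ_Y (deduplicated):
  ∅ × ∅ = {} (∅)
  {p67} × {λ} = {(p67,λ)}
  {p65, p66} × {λ} = {(p65,λ), (p66,λ)}
  {p67} × {λ, ν} = {(p67,λ), (p67,ν)}
  {p65, p66, p67} × {λ} = {(p65,λ), (p66,λ), (p67,λ)}
  {p67} × {λ, μ, ν} = {(p67,λ), (p67,μ), (p67,ν)}
  {p65, p66} × {λ, ν} = {(p65,λ), (p65,ν), (p66,λ), (p66,ν)}
  {p65, p66} × {λ, μ, ν} = {(p65,λ), (p65,μ), (p65,ν), (p66,λ), (p66,μ), (p66,ν)}
  {p65, p66, p67} × {λ, ν} = {(p65,λ), (p65,ν), (p66,λ), (p66,ν), (p67,λ), (p67,ν)}
  {p65, p66, p67} × {λ, μ, ν} = {(p65,λ), (p65,μ), (p65,ν), (p66,λ), (p66,μ), (p66,ν), (p67,λ), (p67,μ), (p67,ν)}
These 10 distinct sets form the basis B.
Close under arbitrary unions to get τ_{X×Y}; counting gives |τ_{X×Y}| = 16.


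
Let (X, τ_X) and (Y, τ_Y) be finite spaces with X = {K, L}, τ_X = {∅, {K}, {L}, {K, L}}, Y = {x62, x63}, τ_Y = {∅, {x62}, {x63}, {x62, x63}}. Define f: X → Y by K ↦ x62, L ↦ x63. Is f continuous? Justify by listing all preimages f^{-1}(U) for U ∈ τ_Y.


f IS continuous.

Compute f^{-1}(U) for each U ∈ τ_Y:
  U = ∅: f^{-1}(U) = ∅ ∈ τ_X ✓.
  U = {x62}: f^{-1}(U) = {K} ∈ τ_X ✓.
  U = {x63}: f^{-1}(U) = {L} ∈ τ_X ✓.
  U = {x62, x63}: f^{-1}(U) = {K, L} ∈ τ_X ✓.
Every preimage lies in τ_X, so f IS continuous.


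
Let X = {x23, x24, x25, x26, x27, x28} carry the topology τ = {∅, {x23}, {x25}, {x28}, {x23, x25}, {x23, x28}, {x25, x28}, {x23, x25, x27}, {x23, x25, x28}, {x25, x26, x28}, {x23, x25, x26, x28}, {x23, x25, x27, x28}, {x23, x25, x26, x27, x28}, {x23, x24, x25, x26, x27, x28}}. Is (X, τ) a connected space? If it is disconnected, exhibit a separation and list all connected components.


(X, τ) is connected.

Find clopen sets (U ∈ τ with X ∖ U ∈ τ):
  U = ∅, X ∖ U = {x23, x24, x25, x26, x27, x28} — both open, so U is clopen.
  U = {x23, x24, x25, x26, x27, x28}, X ∖ U = ∅ — both open, so U is clopen.
Only trivial clopens (∅ and X) exist, so (X, τ) is connected.
Compute connected components by grouping points that agree on all clopens:
  component: {x23, x24, x25, x26, x27, x28}


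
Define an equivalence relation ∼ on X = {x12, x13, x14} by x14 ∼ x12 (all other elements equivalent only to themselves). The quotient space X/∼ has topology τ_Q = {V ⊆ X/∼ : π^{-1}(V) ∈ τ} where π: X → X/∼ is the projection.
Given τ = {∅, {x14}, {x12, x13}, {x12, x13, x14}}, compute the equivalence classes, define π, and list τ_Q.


X/∼ = {[x12=x14], [x13]}; |τ_Q| = 2.

Equivalence classes: [x12=x14], [x13].
Quotient map π: X → X/∼ sends x12 ↦ [x12=x14], x13 ↦ [x13], x14 ↦ [x12=x14].
For each subset V ⊆ X/∼, compute π^{-1}(V) ⊆ X and check whether π^{-1}(V) ∈ τ. V is open in τ_Q iff π^{-1}(V) ∈ τ.
  V = {}: π^{-1}(V) = ∅ ∈ τ ✓.
  V = {[x12=x14]}: π^{-1}(V) = {x12, x14} ∉ τ ✗.
  V = {[x13]}: π^{-1}(V) = {x13} ∉ τ ✗.
  V = {[x12=x14], [x13]}: π^{-1}(V) = {x12, x13, x14} ∈ τ ✓.
Open sets in the quotient: τ_Q = {{}, {[x12=x14], [x13]}} (2 elements).
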